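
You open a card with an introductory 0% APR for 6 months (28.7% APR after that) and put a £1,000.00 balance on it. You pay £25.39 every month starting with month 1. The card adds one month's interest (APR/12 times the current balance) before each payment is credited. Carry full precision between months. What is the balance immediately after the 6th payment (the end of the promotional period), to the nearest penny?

Promo months 1–6 at r₀ = 0%/12 = 0; months 7+ at r₁ = 28.7%/12 = 0.0239167.
After month 6 (no interest yet): B = £1,000.00 − 6·£25.39 = £847.66.

£847.66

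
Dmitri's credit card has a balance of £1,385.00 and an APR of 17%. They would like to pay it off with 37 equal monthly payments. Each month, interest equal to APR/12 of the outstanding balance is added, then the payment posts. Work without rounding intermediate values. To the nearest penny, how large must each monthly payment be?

Monthly rate r = 17%/12 = 1.41667% = 0.0141667.
Level-payment amortization: P = B₀·r / (1 − (1+r)^(−n)) = 1385.00·0.0141667 / (1 − 1.01417^(−37)).
Denominator 1 − (1+r)^(−37) = 0.405769814.
P = 19.6208 / 0.405769814 ≈ 48.35.

£48.35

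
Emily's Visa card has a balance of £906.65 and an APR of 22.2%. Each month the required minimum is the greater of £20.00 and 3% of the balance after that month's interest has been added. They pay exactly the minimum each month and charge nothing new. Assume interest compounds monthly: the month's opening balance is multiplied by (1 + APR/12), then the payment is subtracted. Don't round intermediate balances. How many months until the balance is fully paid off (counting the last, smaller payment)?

Monthly rate r = 22.2%/12 = 1.85% = 0.0185.
While 3% of the post-interest balance exceeds £20.00, each month B ← (B·(1+r))·(1 − 0.03), i.e. B shrinks by the factor (1+r)·0.97 = 0.98794.
This holds for months 1–27. Entering month 28 the balance is £653.47; 3% of the post-interest balance is now below £20.00, so the flat £20.00 minimum applies from here.
From month 28 a fixed £20.00 at rate r clears £653.47 in 51 more payments. Total: 27 + 51 = 78 months.

78 months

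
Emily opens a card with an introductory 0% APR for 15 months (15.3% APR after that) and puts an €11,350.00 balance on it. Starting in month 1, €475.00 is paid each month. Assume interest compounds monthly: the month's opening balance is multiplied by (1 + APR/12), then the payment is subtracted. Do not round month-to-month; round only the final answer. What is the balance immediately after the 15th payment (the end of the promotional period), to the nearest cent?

Promo months 1–15 at r₀ = 0%/12 = 0; months 16+ at r₁ = 15.3%/12 = 0.01275.
After month 15 (no interest yet): B = €11,350.00 − 15·€475.00 = €4,225.00.

€4,225.00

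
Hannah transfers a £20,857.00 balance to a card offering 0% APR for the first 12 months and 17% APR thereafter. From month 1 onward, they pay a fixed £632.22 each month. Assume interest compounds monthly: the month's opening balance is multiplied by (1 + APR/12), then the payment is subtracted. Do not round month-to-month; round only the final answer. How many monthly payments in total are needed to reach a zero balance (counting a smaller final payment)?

38 months

Promo months 1–12 at r₀ = 0%/12 = 0; months 13+ at r₁ = 17%/12 = 0.0141667.
After month 12 (no interest yet): B = £20,857.00 − 12·£632.22 = £13,270.36.
Then at r₁ with £632.22/mo: n₂ = −ln(1 − r₁·B/P)/ln(1+r₁) ≈ 25.09 → 26 more payments.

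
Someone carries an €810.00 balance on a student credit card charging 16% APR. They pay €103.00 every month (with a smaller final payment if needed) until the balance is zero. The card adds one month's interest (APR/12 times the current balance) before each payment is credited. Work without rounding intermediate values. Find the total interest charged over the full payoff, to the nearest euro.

Monthly rate r = 16%/12 = 1.33333% = 0.0133333.
Payoff takes n = ⌈−ln(1 − rB₀/P)/ln(1+r)⌉ = ⌈8.363⌉ = 9 payments; the last is €37.54.
Total paid = 8·€103.00 + €37.54 = €861.54.
Total interest = total paid − principal = €861.54 − €810.00 = €51.54.

€52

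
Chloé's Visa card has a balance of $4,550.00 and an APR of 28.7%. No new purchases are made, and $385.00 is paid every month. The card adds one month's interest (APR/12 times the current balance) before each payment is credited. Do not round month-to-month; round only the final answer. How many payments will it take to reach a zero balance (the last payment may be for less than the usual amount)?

Monthly rate r = 28.7%/12 = 2.39167% = 0.0239167.
Recurrence: B ← B·(1+r) − $385.00.
Month 1: interest $108.82; balance after payment $4,273.82.
Month 2: interest $102.22; balance after payment $3,991.04.
Closed form: n = −ln(1 − rB₀/P)/ln(1+r) = −ln(0.71735)/ln(1.02392) ≈ 14.055, so the balance reaches zero during payment 15.

15 months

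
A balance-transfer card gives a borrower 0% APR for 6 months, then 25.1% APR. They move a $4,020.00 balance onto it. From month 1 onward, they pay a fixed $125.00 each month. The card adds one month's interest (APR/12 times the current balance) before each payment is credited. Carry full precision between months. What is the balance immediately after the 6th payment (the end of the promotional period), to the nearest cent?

$3,270.00

Promo months 1–6 at r₀ = 0%/12 = 0; months 7+ at r₁ = 25.1%/12 = 0.0209167.
After month 6 (no interest yet): B = $4,020.00 − 6·$125.00 = $3,270.00.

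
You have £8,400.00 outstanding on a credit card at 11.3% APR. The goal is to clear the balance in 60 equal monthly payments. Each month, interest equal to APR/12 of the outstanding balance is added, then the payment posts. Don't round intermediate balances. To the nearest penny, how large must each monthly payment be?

Monthly rate r = 11.3%/12 = 0.941667% = 0.00941667.
Level-payment amortization: P = B₀·r / (1 − (1+r)^(−n)) = 8400.00·0.00941667 / (1 − 1.00942^(−60)).
Denominator 1 − (1+r)^(−60) = 0.430135334.
P = 79.1 / 0.430135334 ≈ 183.90.

£183.90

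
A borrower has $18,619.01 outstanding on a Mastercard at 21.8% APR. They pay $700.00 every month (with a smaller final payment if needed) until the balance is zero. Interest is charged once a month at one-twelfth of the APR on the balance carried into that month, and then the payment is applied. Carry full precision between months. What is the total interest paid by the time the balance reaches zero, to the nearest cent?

$7,048.33

Monthly rate r = 21.8%/12 = 1.81667% = 0.0181667.
Payoff takes n = ⌈−ln(1 − rB₀/P)/ln(1+r)⌉ = ⌈36.666⌉ = 37 payments; the last is $467.34.
Total paid = 36·$700.00 + $467.34 = $25,667.34.
Total interest = total paid − principal = $25,667.34 − $18,619.01 = $7,048.33.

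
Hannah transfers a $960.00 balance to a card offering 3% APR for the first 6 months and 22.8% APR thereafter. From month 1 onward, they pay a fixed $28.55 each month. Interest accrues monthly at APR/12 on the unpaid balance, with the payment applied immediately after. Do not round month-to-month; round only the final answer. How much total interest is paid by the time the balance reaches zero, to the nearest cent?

$368.97

Promo months 1–6 at r₀ = 3%/12 = 0.0025; months 7+ at r₁ = 22.8%/12 = 0.019.
After month 6: iterate B ← B·(1+r₀) − $28.55 for 6 months → $802.12.
Then at r₁ with $28.55/mo: n₂ = −ln(1 − r₁·B/P)/ln(1+r₁) ≈ 40.55 → 41 more payments.
Total paid = 46·$28.55 + $15.67 = $1,328.97; interest = $1,328.97 − $960.00 = $368.97.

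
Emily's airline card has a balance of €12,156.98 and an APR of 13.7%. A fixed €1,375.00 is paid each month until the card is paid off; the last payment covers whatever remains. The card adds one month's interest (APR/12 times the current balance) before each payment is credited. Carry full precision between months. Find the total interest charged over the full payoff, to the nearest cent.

€733.09

Monthly rate r = 13.7%/12 = 1.14167% = 0.0114167.
Payoff takes n = ⌈−ln(1 − rB₀/P)/ln(1+r)⌉ = ⌈9.373⌉ = 10 payments; the last is €515.07.
Total paid = 9·€1,375.00 + €515.07 = €12,890.07.
Total interest = total paid − principal = €12,890.07 − €12,156.98 = €733.09.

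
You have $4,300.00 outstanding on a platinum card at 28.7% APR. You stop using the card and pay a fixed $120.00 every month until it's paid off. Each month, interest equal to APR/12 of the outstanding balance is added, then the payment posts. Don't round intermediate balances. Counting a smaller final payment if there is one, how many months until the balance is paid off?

Monthly rate r = 28.7%/12 = 2.39167% = 0.0239167.
Recurrence: B ← B·(1+r) − $120.00.
Month 1: interest $102.84; balance after payment $4,282.84.
Month 2: interest $102.43; balance after payment $4,265.27.
Closed form: n = −ln(1 − rB₀/P)/ln(1+r) = −ln(0.14299)/ln(1.02392) ≈ 82.293, so the balance reaches zero during payment 83.

83 months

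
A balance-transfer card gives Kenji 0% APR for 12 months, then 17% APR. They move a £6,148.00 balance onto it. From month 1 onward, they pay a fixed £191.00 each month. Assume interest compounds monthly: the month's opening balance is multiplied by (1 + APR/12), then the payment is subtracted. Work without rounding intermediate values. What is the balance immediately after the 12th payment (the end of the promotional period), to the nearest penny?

Promo months 1–12 at r₀ = 0%/12 = 0; months 13+ at r₁ = 17%/12 = 0.0141667.
After month 12 (no interest yet): B = £6,148.00 − 12·£191.00 = £3,856.00.

£3,856.00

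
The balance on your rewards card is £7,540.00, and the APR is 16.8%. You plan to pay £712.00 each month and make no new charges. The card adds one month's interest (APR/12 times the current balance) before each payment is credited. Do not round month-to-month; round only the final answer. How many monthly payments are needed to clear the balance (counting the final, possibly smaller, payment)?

12 payments

Monthly rate r = 16.8%/12 = 1.4% = 0.014.
Recurrence: B ← B·(1+r) − £712.00.
Month 1: interest £105.56; balance after payment £6,933.56.
Month 2: interest £97.07; balance after payment £6,318.63.
Closed form: n = −ln(1 − rB₀/P)/ln(1+r) = −ln(0.85174)/ln(1.014) ≈ 11.542, so the balance reaches zero during payment 12.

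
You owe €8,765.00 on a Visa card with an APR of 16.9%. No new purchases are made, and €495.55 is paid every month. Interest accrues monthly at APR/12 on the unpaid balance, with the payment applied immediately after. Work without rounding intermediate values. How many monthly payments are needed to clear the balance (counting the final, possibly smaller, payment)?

Monthly rate r = 16.9%/12 = 1.40833% = 0.0140833.
Recurrence: B ← B·(1+r) − €495.55.
Month 1: interest €123.44; balance after payment €8,392.89.
Month 2: interest €118.20; balance after payment €8,015.54.
Closed form: n = −ln(1 − rB₀/P)/ln(1+r) = −ln(0.7509)/ln(1.01408) ≈ 20.485, so the balance reaches zero during payment 21.

21 payments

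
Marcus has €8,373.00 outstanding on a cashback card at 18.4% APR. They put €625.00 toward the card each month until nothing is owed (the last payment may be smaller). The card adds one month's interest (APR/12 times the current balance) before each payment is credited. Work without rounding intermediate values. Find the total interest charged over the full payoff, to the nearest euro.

Monthly rate r = 18.4%/12 = 1.53333% = 0.0153333.
Payoff takes n = ⌈−ln(1 − rB₀/P)/ln(1+r)⌉ = ⌈15.111⌉ = 16 payments; the last is €69.64.
Total paid = 15·€625.00 + €69.64 = €9,444.64.
Total interest = total paid − principal = €9,444.64 − €8,373.00 = €1,071.64.

€1,072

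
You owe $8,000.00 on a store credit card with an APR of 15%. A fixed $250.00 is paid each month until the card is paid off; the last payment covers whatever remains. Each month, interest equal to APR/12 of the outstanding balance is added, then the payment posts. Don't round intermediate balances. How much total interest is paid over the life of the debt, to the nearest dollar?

Monthly rate r = 15%/12 = 1.25% = 0.0125.
Payoff takes n = ⌈−ln(1 − rB₀/P)/ln(1+r)⌉ = ⌈41.121⌉ = 42 payments; the last is $30.40.
Total paid = 41·$250.00 + $30.40 = $10,280.40.
Total interest = total paid − principal = $10,280.40 − $8,000.00 = $2,280.40.

$2,280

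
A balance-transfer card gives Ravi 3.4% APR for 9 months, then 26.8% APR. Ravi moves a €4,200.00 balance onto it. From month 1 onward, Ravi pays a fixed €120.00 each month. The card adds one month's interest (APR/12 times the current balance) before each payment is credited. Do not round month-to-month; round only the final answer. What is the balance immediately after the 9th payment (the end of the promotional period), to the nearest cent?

Promo months 1–9 at r₀ = 3.4%/12 = 0.00283333; months 10+ at r₁ = 26.8%/12 = 0.0223333.
After month 9: iterate B ← B·(1+r₀) − €120.00 for 9 months → €3,216.00.

€3,216.00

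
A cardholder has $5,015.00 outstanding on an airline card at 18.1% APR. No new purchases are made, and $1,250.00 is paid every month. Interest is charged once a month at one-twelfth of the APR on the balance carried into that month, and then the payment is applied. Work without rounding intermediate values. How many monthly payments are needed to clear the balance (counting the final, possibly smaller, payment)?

5 months

Monthly rate r = 18.1%/12 = 1.50833% = 0.0150833.
Recurrence: B ← B·(1+r) − $1,250.00.
Month 1: interest $75.64; balance after payment $3,840.64.
Month 2: interest $57.93; balance after payment $2,648.57.
Month 3: interest $39.95; balance after payment $1,438.52.
Month 4: interest $21.70; balance after payment $210.22.
Month 5: interest $3.17; balance after payment $0.00.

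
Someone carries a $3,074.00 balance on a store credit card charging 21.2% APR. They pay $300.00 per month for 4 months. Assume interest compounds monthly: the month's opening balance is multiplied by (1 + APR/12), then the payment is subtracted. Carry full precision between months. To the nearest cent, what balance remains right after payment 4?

$2,064.88

Monthly rate r = 21.2%/12 = 1.76667% = 0.0176667.
Each month: B ← B·(1+r) − $300.00.
Month 1: interest $54.31; balance after payment $2,828.31.
Month 2: interest $49.97; balance after payment $2,578.27.
Month 3: interest $45.55; balance after payment $2,323.82.
Month 4: interest $41.05; balance after payment $2,064.88.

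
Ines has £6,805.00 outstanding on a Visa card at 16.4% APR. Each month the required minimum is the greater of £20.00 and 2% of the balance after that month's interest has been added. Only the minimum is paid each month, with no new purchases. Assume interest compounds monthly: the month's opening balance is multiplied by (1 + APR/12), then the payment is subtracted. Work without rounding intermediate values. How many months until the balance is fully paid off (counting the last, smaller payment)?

374 months

Monthly rate r = 16.4%/12 = 1.36667% = 0.0136667.
While 2% of the post-interest balance exceeds £20.00, each month B ← (B·(1+r))·(1 − 0.02), i.e. B shrinks by the factor (1+r)·0.98 = 0.99339.
This holds for months 1–292. Entering month 293 the balance is £982.27; 2% of the post-interest balance is now below £20.00, so the flat £20.00 minimum applies from here.
From month 293 a fixed £20.00 at rate r clears £982.27 in 82 more payments. Total: 292 + 82 = 374 months.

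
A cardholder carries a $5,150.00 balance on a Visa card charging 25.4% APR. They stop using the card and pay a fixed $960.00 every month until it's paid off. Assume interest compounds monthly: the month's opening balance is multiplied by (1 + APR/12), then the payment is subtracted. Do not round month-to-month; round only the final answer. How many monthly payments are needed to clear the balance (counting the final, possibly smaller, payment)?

6 months

Monthly rate r = 25.4%/12 = 2.11667% = 0.0211667.
Recurrence: B ← B·(1+r) − $960.00.
Month 1: interest $109.01; balance after payment $4,299.01.
Month 2: interest $91.00; balance after payment $3,430.00.
Month 3: interest $72.60; balance after payment $2,542.61.
Month 4: interest $53.82; balance after payment $1,636.42.
Month 5: interest $34.64; balance after payment $711.06.
Month 6: interest $15.05; balance after payment $0.00.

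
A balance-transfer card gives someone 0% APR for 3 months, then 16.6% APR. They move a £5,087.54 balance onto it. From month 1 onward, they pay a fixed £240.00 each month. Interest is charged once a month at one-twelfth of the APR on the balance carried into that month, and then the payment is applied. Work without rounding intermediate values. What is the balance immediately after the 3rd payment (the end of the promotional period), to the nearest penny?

£4,367.54

Promo months 1–3 at r₀ = 0%/12 = 0; months 4+ at r₁ = 16.6%/12 = 0.0138333.
After month 3 (no interest yet): B = £5,087.54 − 3·£240.00 = £4,367.54.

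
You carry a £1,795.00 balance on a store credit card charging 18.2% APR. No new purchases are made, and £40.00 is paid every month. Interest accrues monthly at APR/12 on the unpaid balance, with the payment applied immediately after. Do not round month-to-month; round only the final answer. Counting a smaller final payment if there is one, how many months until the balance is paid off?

Monthly rate r = 18.2%/12 = 1.51667% = 0.0151667.
Recurrence: B ← B·(1+r) − £40.00.
Month 1: interest £27.22; balance after payment £1,782.22.
Month 2: interest £27.03; balance after payment £1,769.25.
Closed form: n = −ln(1 − rB₀/P)/ln(1+r) = −ln(0.3194)/ln(1.01517) ≈ 75.821, so the balance reaches zero during payment 76.

76 payments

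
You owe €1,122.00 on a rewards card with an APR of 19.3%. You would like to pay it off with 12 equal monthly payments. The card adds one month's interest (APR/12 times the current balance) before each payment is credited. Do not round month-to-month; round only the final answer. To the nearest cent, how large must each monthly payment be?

€103.56

Monthly rate r = 19.3%/12 = 1.60833% = 0.0160833.
Level-payment amortization: P = B₀·r / (1 − (1+r)^(−n)) = 1122.00·0.0160833 / (1 − 1.01608^(−12)).
Denominator 1 − (1+r)^(−12) = 0.17425098.
P = 18.0455 / 0.17425098 ≈ 103.56.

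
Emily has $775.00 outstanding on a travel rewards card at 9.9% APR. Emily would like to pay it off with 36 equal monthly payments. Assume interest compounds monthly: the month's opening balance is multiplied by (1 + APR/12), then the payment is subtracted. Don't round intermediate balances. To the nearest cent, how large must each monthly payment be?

Monthly rate r = 9.9%/12 = 0.825% = 0.00825.
Level-payment amortization: P = B₀·r / (1 − (1+r)^(−n)) = 775.00·0.00825 / (1 − 1.00825^(−36)).
Denominator 1 − (1+r)^(−36) = 0.25605009.
P = 6.39375 / 0.25605009 ≈ 24.97.

$24.97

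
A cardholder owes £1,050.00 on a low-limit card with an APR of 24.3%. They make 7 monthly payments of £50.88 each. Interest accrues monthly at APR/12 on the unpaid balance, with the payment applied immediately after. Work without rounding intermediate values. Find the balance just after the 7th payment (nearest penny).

£829.65

Monthly rate r = 24.3%/12 = 2.025% = 0.02025.
Each month: B ← B·(1+r) − £50.88.
Month 1: interest £21.26; balance after payment £1,020.38.
Month 2: interest £20.66; balance after payment £990.17.
Month 3: interest £20.05; balance after payment £959.34.
Month 4: interest £19.43; balance after payment £927.88.
Month 5: interest £18.79; balance after payment £895.79.
Month 6: interest £18.14; balance after payment £863.05.
Month 7: interest £17.48; balance after payment £829.65.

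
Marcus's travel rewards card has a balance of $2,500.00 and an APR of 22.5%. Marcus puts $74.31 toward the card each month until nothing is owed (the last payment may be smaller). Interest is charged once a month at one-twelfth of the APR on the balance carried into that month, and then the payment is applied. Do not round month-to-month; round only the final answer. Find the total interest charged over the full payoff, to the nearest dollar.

Monthly rate r = 22.5%/12 = 1.875% = 0.01875.
Payoff takes n = ⌈−ln(1 − rB₀/P)/ln(1+r)⌉ = ⌈53.639⌉ = 54 payments; the last is $47.67.
Total paid = 53·$74.31 + $47.67 = $3,986.10.
Total interest = total paid − principal = $3,986.10 − $2,500.00 = $1,486.10.

$1,486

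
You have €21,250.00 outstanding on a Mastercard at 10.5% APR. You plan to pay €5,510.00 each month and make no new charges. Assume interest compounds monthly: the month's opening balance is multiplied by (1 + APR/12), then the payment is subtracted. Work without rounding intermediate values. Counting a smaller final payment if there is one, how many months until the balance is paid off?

Monthly rate r = 10.5%/12 = 0.875% = 0.00875.
Recurrence: B ← B·(1+r) − €5,510.00.
Month 1: interest €185.94; balance after payment €15,925.94.
Month 2: interest €139.35; balance after payment €10,555.29.
Month 3: interest €92.36; balance after payment €5,137.65.
Month 4: interest €44.95; balance after payment €0.00.

4 payments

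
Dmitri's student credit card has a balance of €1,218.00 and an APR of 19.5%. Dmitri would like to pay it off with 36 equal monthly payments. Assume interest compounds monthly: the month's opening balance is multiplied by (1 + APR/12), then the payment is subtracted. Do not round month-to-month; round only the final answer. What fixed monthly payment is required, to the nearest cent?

€44.96

Monthly rate r = 19.5%/12 = 1.625% = 0.01625.
Level-payment amortization: P = B₀·r / (1 − (1+r)^(−n)) = 1218.00·0.01625 / (1 − 1.01625^(−36)).
Denominator 1 − (1+r)^(−36) = 0.440268317.
P = 19.7925 / 0.440268317 ≈ 44.96.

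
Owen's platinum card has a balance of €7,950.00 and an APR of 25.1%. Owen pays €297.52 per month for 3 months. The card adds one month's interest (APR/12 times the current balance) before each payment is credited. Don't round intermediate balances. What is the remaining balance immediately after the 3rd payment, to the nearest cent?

€7,548.01

Monthly rate r = 25.1%/12 = 2.09167% = 0.0209167.
Each month: B ← B·(1+r) − €297.52.
Month 1: interest €166.29; balance after payment €7,818.77.
Month 2: interest €163.54; balance after payment €7,684.79.
Month 3: interest €160.74; balance after payment €7,548.01.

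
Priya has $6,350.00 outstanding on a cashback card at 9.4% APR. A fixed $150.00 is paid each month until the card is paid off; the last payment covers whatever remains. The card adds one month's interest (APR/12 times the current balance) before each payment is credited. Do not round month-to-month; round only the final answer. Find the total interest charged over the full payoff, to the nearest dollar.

Monthly rate r = 9.4%/12 = 0.783333% = 0.00783333.
Payoff takes n = ⌈−ln(1 − rB₀/P)/ln(1+r)⌉ = ⌈51.633⌉ = 52 payments; the last is $95.13.
Total paid = 51·$150.00 + $95.13 = $7,745.13.
Total interest = total paid − principal = $7,745.13 − $6,350.00 = $1,395.13.

$1,395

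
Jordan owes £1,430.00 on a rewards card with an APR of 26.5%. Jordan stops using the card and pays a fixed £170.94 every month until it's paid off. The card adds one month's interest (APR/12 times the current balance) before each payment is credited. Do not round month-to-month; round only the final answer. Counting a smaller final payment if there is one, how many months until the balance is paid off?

10 payments

Monthly rate r = 26.5%/12 = 2.20833% = 0.0220833.
Recurrence: B ← B·(1+r) − £170.94.
Month 1: interest £31.58; balance after payment £1,290.64.
Month 2: interest £28.50; balance after payment £1,148.20.
Closed form: n = −ln(1 − rB₀/P)/ln(1+r) = −ln(0.81526)/ln(1.02208) ≈ 9.351, so the balance reaches zero during payment 10.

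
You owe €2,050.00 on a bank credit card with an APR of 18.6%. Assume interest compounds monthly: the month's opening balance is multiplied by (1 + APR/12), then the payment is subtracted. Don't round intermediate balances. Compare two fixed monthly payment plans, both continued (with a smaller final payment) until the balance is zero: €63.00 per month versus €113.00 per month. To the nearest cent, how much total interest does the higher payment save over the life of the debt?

Monthly rate r = 18.6%/12 = 1.55% = 0.0155.
At €63.00/mo: n = ⌈−ln(1 − rB₀/P)/ln(1+r)⌉ = 46 payments (last €40.11); total interest = total paid − €2,050.00 = €825.11.
At €113.00/mo: 22 payments (last €52.83); total interest €375.83.
Interest saved = €825.11 − €375.83 = €449.28.

€449.28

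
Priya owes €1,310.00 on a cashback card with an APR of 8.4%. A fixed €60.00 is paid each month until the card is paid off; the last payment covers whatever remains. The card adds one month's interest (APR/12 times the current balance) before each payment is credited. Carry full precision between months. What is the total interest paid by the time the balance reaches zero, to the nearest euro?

€117

Monthly rate r = 8.4%/12 = 0.7% = 0.007.
Payoff takes n = ⌈−ln(1 − rB₀/P)/ln(1+r)⌉ = ⌈23.777⌉ = 24 payments; the last is €46.64.
Total paid = 23·€60.00 + €46.64 = €1,426.64.
Total interest = total paid − principal = €1,426.64 − €1,310.00 = €116.64.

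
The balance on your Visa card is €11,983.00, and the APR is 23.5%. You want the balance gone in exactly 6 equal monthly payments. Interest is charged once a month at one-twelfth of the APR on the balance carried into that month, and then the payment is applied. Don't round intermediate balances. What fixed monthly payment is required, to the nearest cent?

Monthly rate r = 23.5%/12 = 1.95833% = 0.0195833.
Level-payment amortization: P = B₀·r / (1 − (1+r)^(−n)) = 11983.00·0.0195833 / (1 − 1.01958^(−6)).
Denominator 1 − (1+r)^(−6) = 0.109849102.
P = 234.667 / 0.109849102 ≈ 2136.27.

€2,136.27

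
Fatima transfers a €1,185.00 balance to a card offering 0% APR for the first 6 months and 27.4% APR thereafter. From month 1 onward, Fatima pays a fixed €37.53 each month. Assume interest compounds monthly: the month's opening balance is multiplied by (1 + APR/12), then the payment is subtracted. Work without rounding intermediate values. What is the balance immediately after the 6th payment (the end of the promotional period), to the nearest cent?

Promo months 1–6 at r₀ = 0%/12 = 0; months 7+ at r₁ = 27.4%/12 = 0.0228333.
After month 6 (no interest yet): B = €1,185.00 − 6·€37.53 = €959.82.

€959.82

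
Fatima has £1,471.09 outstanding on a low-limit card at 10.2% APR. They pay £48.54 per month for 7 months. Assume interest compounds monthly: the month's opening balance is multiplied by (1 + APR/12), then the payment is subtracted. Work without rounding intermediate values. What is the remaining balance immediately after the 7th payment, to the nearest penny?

Monthly rate r = 10.2%/12 = 0.85% = 0.0085.
Each month: B ← B·(1+r) − £48.54.
Month 1: interest £12.50; balance after payment £1,435.05.
Month 2: interest £12.20; balance after payment £1,398.71.
Month 3: interest £11.89; balance after payment £1,362.06.
Month 4: interest £11.58; balance after payment £1,325.10.
Month 5: interest £11.26; balance after payment £1,287.82.
Month 6: interest £10.95; balance after payment £1,250.23.
Month 7: interest £10.63; balance after payment £1,212.32.

£1,212.32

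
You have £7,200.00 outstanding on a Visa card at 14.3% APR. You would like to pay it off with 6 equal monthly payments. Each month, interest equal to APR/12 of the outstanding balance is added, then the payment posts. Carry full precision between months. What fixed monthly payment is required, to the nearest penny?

£1,250.54

Monthly rate r = 14.3%/12 = 1.19167% = 0.0119167.
Level-payment amortization: P = B₀·r / (1 − (1+r)^(−n)) = 7200.00·0.0119167 / (1 − 1.01192^(−6)).
Denominator 1 − (1+r)^(−6) = 0.0686101385.
P = 85.8 / 0.0686101385 ≈ 1250.54.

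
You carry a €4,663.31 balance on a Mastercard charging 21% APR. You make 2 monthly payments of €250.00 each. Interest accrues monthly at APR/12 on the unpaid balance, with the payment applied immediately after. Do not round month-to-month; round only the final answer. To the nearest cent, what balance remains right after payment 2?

€4,323.58

Monthly rate r = 21%/12 = 1.75% = 0.0175.
Each month: B ← B·(1+r) − €250.00.
Month 1: interest €81.61; balance after payment €4,494.92.
Month 2: interest €78.66; balance after payment €4,323.58.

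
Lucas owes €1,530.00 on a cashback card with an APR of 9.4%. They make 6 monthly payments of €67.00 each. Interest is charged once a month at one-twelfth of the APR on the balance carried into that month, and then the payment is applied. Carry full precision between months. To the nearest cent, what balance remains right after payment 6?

€1,193.38

Monthly rate r = 9.4%/12 = 0.783333% = 0.00783333.
Each month: B ← B·(1+r) − €67.00.
Month 1: interest €11.98; balance after payment €1,474.98.
Month 2: interest €11.55; balance after payment €1,419.54.
Month 3: interest €11.12; balance after payment €1,363.66.
Month 4: interest €10.68; balance after payment €1,307.34.
Month 5: interest €10.24; balance after payment €1,250.58.
Month 6: interest €9.80; balance after payment €1,193.38.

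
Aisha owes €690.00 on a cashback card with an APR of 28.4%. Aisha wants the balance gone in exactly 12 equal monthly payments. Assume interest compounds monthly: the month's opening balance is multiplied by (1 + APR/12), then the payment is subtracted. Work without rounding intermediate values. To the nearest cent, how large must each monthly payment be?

Monthly rate r = 28.4%/12 = 2.36667% = 0.0236667.
Level-payment amortization: P = B₀·r / (1 − (1+r)^(−n)) = 690.00·0.0236667 / (1 − 1.02367^(−12)).
Denominator 1 − (1+r)^(−12) = 0.244738652.
P = 16.33 / 0.244738652 ≈ 66.72.

€66.72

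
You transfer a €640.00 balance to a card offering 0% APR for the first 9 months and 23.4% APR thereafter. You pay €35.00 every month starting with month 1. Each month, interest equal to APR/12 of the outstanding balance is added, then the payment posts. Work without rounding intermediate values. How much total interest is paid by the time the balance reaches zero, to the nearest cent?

Promo months 1–9 at r₀ = 0%/12 = 0; months 10+ at r₁ = 23.4%/12 = 0.0195.
After month 9 (no interest yet): B = €640.00 − 9·€35.00 = €325.00.
Then at r₁ with €35.00/mo: n₂ = −ln(1 − r₁·B/P)/ln(1+r₁) ≈ 10.34 → 11 more payments.
Total paid = 19·€35.00 + €12.10 = €677.10; interest = €677.10 − €640.00 = €37.10.

€37.10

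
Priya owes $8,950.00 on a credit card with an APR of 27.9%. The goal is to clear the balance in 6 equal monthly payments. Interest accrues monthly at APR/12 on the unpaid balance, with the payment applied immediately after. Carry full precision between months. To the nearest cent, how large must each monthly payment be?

Monthly rate r = 27.9%/12 = 2.325% = 0.02325.
Level-payment amortization: P = B₀·r / (1 − (1+r)^(−n)) = 8950.00·0.02325 / (1 − 1.02325^(−6)).
Denominator 1 − (1+r)^(−6) = 0.128816824.
P = 208.088 / 0.128816824 ≈ 1615.38.

$1,615.38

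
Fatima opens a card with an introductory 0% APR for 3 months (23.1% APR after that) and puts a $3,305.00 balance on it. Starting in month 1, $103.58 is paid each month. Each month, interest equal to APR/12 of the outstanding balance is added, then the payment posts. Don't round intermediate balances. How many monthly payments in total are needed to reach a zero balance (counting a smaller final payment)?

46 payments

Promo months 1–3 at r₀ = 0%/12 = 0; months 4+ at r₁ = 23.1%/12 = 0.01925.
After month 3 (no interest yet): B = $3,305.00 − 3·$103.58 = $2,994.26.
Then at r₁ with $103.58/mo: n₂ = −ln(1 − r₁·B/P)/ln(1+r₁) ≈ 42.64 → 43 more payments.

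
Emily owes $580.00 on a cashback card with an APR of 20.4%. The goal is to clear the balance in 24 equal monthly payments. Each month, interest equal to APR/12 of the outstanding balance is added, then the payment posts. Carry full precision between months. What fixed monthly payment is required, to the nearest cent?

$29.63

Monthly rate r = 20.4%/12 = 1.7% = 0.017.
Level-payment amortization: P = B₀·r / (1 − (1+r)^(−n)) = 580.00·0.017 / (1 − 1.017^(−24)).
Denominator 1 − (1+r)^(−24) = 0.332736868.
P = 9.86 / 0.332736868 ≈ 29.63.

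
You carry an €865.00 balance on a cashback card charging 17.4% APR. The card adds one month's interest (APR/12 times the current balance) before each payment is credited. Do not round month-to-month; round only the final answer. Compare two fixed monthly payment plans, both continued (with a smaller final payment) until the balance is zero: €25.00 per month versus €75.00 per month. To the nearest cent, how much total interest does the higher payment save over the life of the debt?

Monthly rate r = 17.4%/12 = 1.45% = 0.0145.
At €25.00/mo: n = ⌈−ln(1 − rB₀/P)/ln(1+r)⌉ = 49 payments (last €9.68); total interest = total paid − €865.00 = €344.68.
At €75.00/mo: 13 payments (last €53.52); total interest €88.52.
Interest saved = €344.68 − €88.52 = €256.16.

€256.16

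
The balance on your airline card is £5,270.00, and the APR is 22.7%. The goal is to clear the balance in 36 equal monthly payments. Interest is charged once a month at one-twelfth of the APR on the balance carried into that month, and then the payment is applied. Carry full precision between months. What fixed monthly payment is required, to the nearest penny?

£203.18

Monthly rate r = 22.7%/12 = 1.89167% = 0.0189167.
Level-payment amortization: P = B₀·r / (1 − (1+r)^(−n)) = 5270.00·0.0189167 / (1 − 1.01892^(−36)).
Denominator 1 − (1+r)^(−36) = 0.490659725.
P = 99.6908 / 0.490659725 ≈ 203.18.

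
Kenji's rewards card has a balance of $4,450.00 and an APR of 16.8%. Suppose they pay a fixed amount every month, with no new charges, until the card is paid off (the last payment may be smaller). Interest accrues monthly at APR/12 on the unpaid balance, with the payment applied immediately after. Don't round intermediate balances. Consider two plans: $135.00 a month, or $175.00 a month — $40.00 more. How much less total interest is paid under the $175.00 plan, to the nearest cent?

Monthly rate r = 16.8%/12 = 1.4% = 0.014.
At $135.00/mo: n = ⌈−ln(1 − rB₀/P)/ln(1+r)⌉ = 45 payments (last $70.20); total interest = total paid − $4,450.00 = $1,560.20.
At $175.00/mo: 32 payments (last $114.40); total interest $1,089.40.
Interest saved = $1,560.20 − $1,089.40 = $470.80.

$470.80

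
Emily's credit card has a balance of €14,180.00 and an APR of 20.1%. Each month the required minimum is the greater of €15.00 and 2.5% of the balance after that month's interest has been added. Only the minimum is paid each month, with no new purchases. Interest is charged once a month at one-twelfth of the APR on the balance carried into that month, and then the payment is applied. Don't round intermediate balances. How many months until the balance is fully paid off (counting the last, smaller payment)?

430 months

Monthly rate r = 20.1%/12 = 1.675% = 0.01675.
While 2.5% of the post-interest balance exceeds €15.00, each month B ← (B·(1+r))·(1 − 0.025), i.e. B shrinks by the factor (1+r)·0.975 = 0.99133.
This holds for months 1–366. Entering month 367 the balance is €585.81; 2.5% of the post-interest balance is now below €15.00, so the flat €15.00 minimum applies from here.
From month 367 a fixed €15.00 at rate r clears €585.81 in 64 more payments. Total: 366 + 64 = 430 months.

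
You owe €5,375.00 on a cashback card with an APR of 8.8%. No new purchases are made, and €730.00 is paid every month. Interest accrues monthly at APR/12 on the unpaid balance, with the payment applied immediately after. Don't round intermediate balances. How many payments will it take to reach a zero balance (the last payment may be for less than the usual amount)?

8 payments

Monthly rate r = 8.8%/12 = 0.733333% = 0.00733333.
Recurrence: B ← B·(1+r) − €730.00.
Month 1: interest €39.42; balance after payment €4,684.42.
Month 2: interest €34.35; balance after payment €3,988.77.
Closed form: n = −ln(1 − rB₀/P)/ln(1+r) = −ln(0.946)/ln(1.00733) ≈ 7.597, so the balance reaches zero during payment 8.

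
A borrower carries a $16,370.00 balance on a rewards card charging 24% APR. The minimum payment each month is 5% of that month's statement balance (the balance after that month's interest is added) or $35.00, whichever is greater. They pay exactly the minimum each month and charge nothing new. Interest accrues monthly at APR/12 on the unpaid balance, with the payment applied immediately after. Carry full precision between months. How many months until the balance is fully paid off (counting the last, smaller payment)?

126 months

Monthly rate r = 24%/12 = 2% = 0.02.
While 5% of the post-interest balance exceeds $35.00, each month B ← (B·(1+r))·(1 − 0.05), i.e. B shrinks by the factor (1+r)·0.95 = 0.969.
This holds for months 1–101. Entering month 102 the balance is $680.38; 5% of the post-interest balance is now below $35.00, so the flat $35.00 minimum applies from here.
From month 102 a fixed $35.00 at rate r clears $680.38 in 25 more payments. Total: 101 + 25 = 126 months.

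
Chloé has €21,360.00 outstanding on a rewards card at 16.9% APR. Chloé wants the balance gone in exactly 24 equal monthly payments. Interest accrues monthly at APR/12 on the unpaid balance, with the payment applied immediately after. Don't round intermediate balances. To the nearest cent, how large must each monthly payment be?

€1,055.06

Monthly rate r = 16.9%/12 = 1.40833% = 0.0140833.
Level-payment amortization: P = B₀·r / (1 − (1+r)^(−n)) = 21360.00·0.0140833 / (1 − 1.01408^(−24)).
Denominator 1 − (1+r)^(−24) = 0.285121034.
P = 300.82 / 0.285121034 ≈ 1055.06.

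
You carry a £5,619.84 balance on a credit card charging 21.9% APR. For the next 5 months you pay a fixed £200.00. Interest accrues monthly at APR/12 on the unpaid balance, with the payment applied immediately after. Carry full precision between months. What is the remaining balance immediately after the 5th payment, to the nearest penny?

£5,114.54

Monthly rate r = 21.9%/12 = 1.825% = 0.01825.
Each month: B ← B·(1+r) − £200.00.
Month 1: interest £102.56; balance after payment £5,522.40.
Month 2: interest £100.78; balance after payment £5,423.19.
Month 3: interest £98.97; balance after payment £5,322.16.
Month 4: interest £97.13; balance after payment £5,219.29.
Month 5: interest £95.25; balance after payment £5,114.54.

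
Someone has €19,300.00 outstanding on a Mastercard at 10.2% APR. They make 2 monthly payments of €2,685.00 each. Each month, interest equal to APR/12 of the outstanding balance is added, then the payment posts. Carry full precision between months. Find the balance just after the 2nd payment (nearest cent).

Monthly rate r = 10.2%/12 = 0.85% = 0.0085.
Each month: B ← B·(1+r) − €2,685.00.
Month 1: interest €164.05; balance after payment €16,779.05.
Month 2: interest €142.62; balance after payment €14,236.67.

€14,236.67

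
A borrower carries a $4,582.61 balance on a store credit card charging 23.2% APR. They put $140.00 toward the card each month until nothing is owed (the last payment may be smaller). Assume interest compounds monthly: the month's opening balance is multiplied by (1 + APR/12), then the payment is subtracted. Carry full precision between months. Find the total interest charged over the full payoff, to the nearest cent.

Monthly rate r = 23.2%/12 = 1.93333% = 0.0193333.
Payoff takes n = ⌈−ln(1 − rB₀/P)/ln(1+r)⌉ = ⌈52.324⌉ = 53 payments; the last is $45.69.
Total paid = 52·$140.00 + $45.69 = $7,325.69.
Total interest = total paid − principal = $7,325.69 − $4,582.61 = $2,743.08.

$2,743.08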